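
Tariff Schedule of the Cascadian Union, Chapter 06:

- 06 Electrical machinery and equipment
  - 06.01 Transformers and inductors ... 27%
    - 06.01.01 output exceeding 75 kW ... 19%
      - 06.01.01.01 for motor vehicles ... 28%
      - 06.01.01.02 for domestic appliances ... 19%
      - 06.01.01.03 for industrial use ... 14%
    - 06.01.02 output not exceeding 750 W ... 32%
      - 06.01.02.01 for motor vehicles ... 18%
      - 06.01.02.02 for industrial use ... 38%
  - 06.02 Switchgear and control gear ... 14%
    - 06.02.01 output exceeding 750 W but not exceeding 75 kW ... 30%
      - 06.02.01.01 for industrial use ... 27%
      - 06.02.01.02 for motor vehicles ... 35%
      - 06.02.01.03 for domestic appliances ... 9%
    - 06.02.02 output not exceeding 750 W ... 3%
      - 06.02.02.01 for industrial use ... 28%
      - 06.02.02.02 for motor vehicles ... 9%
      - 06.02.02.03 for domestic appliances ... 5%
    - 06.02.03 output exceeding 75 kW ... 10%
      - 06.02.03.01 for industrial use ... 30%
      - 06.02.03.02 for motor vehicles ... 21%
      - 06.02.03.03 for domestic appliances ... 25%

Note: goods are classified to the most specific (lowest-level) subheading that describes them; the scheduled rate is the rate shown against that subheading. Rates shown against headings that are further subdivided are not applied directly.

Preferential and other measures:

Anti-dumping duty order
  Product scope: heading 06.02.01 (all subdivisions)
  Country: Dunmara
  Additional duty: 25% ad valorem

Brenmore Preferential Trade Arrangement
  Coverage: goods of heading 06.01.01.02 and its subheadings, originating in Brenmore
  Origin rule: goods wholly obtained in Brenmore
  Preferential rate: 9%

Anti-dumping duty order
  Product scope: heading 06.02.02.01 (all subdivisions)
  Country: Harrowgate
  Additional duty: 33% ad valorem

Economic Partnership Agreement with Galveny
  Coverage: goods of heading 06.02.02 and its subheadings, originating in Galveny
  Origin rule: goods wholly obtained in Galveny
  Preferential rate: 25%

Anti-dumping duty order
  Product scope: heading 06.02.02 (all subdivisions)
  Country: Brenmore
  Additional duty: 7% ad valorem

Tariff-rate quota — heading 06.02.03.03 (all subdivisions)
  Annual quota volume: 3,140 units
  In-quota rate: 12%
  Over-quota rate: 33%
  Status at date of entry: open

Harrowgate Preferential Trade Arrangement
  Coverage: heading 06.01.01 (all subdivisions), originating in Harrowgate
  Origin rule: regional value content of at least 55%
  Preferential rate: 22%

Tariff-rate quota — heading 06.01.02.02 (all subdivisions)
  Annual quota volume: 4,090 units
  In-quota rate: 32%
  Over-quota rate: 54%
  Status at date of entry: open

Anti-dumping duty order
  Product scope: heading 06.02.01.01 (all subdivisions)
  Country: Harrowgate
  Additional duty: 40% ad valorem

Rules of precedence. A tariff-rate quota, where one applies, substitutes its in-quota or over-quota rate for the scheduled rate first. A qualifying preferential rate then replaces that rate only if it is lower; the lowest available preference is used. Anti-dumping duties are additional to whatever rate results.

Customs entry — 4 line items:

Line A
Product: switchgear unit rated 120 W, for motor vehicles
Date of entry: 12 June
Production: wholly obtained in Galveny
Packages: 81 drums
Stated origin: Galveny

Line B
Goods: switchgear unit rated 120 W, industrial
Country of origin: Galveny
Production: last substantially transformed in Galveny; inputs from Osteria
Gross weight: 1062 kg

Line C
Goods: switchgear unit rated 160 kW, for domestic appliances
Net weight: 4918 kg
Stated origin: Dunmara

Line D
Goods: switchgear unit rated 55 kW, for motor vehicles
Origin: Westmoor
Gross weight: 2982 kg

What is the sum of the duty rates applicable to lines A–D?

84%

Line A: switchgear unit → 06.02; rated 120 W → 06.02.02; for motor vehicles → 06.02.02.02. Scheduled 9%. Galveny agreement on 06.02.02: wholly obtained → 25% available; preference 25% not lower than 9% → no reduction. → 9%.
Line B: switchgear unit → 06.02; rated 120 W → 06.02.02; industrial → 06.02.02.01. Scheduled 28%. Galveny agreement on 06.02.02: not wholly obtained. → 28%.
Line C: switchgear unit → 06.02; rated 160 kW → 06.02.03; for domestic appliances → 06.02.03.03. Scheduled 25%. quota on 06.02.03.03 open → in-quota 12%. → 12%.
Line D: switchgear unit → 06.02; rated 55 kW → 06.02.01; for motor vehicles → 06.02.01.02. Scheduled 35%. No special measure applies. → 35%.
Sum: 9% + 28% + 12% + 35% = 84%.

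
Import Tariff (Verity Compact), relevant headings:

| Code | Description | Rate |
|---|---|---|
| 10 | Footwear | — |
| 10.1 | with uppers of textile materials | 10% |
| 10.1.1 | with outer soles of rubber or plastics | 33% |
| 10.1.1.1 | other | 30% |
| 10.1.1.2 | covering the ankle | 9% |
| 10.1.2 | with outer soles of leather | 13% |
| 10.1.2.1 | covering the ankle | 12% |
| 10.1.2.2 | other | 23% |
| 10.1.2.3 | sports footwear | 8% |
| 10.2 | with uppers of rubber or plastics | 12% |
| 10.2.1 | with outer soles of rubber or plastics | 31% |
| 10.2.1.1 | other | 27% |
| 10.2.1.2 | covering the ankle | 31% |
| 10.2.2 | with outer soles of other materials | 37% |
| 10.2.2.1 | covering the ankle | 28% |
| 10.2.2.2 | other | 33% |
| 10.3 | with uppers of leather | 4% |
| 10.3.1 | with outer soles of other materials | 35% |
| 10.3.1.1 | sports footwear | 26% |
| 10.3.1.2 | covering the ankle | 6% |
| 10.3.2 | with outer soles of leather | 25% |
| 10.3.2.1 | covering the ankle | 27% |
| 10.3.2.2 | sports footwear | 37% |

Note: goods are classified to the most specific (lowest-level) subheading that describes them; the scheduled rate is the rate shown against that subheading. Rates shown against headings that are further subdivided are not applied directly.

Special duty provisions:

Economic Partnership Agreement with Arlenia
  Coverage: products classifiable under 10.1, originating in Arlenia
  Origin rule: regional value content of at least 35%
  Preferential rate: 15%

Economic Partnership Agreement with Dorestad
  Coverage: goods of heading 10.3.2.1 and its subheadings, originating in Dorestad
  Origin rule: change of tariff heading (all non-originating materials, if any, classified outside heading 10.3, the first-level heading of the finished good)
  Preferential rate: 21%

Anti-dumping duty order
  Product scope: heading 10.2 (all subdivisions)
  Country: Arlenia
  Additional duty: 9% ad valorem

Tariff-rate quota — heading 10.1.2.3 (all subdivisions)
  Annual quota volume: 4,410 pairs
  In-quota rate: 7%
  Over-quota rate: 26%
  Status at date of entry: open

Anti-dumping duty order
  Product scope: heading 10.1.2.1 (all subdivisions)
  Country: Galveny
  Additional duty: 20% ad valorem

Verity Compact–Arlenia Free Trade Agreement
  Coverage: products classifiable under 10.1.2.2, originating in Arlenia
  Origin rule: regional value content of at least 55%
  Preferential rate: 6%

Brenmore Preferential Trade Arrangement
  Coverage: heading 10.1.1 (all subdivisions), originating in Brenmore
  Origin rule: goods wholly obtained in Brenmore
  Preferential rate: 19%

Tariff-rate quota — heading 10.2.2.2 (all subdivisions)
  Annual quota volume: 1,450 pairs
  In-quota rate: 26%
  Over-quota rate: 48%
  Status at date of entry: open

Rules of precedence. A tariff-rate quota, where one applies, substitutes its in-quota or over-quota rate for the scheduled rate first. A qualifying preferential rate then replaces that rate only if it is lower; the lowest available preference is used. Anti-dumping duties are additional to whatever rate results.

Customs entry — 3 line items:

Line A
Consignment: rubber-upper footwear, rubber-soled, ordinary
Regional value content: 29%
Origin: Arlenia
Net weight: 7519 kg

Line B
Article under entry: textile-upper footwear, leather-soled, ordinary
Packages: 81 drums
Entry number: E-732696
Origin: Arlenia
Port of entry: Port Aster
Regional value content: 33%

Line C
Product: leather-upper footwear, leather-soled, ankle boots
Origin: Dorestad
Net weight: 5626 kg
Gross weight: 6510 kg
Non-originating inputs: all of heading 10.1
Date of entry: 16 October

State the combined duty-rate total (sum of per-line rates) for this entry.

80%

Line A: rubber-upper → 10.2; rubber-soled → 10.2.1; ordinary → 10.2.1.1. Scheduled 27%. Arlenia agreement on 10.1: 10.2.1.1 not covered; Arlenia agreement on 10.1.2.2: 10.2.1.1 not covered; anti-dumping (Arlenia, 10.2): +9%; total 27% + 9% = 36%. → 36%.
Line B: textile-upper → 10.1; leather-soled → 10.1.2; ordinary → 10.1.2.2. Scheduled 23%. Arlenia agreement on 10.1: RVC < 35%; Arlenia agreement on 10.1.2.2: RVC < 55%. → 23%.
Line C: leather-upper → 10.3; leather-soled → 10.3.2; ankle boots → 10.3.2.1. Scheduled 27%. Dorestad agreement on 10.3.2.1: CTH met → 21% available; preferential 21%. → 21%.
Sum: 36% + 23% + 21% = 80%.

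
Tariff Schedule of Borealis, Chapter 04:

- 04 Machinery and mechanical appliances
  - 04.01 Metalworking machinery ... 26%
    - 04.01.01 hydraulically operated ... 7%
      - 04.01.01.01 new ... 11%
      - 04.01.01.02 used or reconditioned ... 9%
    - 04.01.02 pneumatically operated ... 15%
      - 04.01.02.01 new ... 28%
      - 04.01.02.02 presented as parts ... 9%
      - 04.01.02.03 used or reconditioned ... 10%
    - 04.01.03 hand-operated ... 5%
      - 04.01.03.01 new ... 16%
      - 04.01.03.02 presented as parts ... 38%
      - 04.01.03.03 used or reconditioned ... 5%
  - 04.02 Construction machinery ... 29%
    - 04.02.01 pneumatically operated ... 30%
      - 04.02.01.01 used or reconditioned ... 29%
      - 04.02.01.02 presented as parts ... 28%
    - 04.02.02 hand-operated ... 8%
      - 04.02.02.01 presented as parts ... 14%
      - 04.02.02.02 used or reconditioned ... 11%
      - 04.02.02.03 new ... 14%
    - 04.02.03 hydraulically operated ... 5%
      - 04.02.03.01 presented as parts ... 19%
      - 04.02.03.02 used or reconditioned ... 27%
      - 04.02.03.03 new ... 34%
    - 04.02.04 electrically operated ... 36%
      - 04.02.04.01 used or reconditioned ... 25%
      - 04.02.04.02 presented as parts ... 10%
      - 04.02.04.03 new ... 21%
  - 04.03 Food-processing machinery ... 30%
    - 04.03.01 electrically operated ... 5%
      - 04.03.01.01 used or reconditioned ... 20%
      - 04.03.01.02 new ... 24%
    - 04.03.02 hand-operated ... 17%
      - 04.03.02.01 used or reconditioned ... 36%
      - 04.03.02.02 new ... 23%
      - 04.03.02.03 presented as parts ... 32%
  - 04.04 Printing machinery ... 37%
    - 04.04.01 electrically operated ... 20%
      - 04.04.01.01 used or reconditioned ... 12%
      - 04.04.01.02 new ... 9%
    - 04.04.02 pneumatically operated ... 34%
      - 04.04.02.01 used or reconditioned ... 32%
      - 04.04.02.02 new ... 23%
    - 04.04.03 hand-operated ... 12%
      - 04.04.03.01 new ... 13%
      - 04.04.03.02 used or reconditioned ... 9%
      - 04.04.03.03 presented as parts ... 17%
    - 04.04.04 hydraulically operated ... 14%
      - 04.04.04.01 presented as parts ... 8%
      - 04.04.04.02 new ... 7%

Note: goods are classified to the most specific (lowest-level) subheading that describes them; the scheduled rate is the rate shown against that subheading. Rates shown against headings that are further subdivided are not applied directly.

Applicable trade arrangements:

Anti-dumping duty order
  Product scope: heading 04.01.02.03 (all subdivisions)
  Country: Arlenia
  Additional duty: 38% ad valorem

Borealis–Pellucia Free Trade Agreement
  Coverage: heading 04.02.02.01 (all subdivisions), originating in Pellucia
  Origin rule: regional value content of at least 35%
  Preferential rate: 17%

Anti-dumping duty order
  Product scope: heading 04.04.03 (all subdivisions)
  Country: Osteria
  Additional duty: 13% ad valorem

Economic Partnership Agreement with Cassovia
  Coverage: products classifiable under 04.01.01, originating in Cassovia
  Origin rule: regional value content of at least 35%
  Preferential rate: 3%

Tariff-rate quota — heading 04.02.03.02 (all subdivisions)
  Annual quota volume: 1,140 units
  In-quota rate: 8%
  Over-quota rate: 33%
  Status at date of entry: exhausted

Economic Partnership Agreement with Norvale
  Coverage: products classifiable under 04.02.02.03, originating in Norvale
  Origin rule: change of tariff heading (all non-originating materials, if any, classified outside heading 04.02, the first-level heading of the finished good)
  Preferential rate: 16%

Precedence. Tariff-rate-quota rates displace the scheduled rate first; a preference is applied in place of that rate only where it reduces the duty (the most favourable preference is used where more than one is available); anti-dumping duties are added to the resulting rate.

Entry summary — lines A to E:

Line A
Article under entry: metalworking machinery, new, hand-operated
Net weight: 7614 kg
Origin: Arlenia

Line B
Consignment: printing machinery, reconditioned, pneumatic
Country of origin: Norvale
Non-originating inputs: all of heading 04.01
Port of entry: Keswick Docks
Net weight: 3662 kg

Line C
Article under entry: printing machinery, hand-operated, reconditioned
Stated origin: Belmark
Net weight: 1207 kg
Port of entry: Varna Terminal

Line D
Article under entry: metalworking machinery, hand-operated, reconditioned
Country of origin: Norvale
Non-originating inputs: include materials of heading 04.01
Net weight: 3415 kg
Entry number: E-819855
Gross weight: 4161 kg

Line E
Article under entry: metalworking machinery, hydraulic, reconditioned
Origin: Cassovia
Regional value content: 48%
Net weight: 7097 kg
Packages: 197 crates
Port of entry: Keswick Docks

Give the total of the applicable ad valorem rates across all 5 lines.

Line A: metalworking → 04.01; hand-operated → 04.01.03; new → 04.01.03.01. Scheduled 16%. No special measure applies. → 16%.
Line B: printing → 04.04; pneumatic → 04.04.02; reconditioned → 04.04.02.01. Scheduled 32%. Norvale agreement on 04.02.02.03: 04.04.02.01 not covered. → 32%.
Line C: printing → 04.04; hand-operated → 04.04.03; reconditioned → 04.04.03.02. Scheduled 9%. No special measure applies. → 9%.
Line D: metalworking → 04.01; hand-operated → 04.01.03; reconditioned → 04.01.03.03. Scheduled 5%. Norvale agreement on 04.02.02.03: 04.01.03.03 not covered. → 5%.
Line E: metalworking → 04.01; hydraulic → 04.01.01; reconditioned → 04.01.01.02. Scheduled 9%. Cassovia agreement on 04.01.01: RVC ≥ 35% → 3% available; preferential 3%. → 3%.
Sum: 16% + 32% + 9% + 5% + 3% = 65%.

65%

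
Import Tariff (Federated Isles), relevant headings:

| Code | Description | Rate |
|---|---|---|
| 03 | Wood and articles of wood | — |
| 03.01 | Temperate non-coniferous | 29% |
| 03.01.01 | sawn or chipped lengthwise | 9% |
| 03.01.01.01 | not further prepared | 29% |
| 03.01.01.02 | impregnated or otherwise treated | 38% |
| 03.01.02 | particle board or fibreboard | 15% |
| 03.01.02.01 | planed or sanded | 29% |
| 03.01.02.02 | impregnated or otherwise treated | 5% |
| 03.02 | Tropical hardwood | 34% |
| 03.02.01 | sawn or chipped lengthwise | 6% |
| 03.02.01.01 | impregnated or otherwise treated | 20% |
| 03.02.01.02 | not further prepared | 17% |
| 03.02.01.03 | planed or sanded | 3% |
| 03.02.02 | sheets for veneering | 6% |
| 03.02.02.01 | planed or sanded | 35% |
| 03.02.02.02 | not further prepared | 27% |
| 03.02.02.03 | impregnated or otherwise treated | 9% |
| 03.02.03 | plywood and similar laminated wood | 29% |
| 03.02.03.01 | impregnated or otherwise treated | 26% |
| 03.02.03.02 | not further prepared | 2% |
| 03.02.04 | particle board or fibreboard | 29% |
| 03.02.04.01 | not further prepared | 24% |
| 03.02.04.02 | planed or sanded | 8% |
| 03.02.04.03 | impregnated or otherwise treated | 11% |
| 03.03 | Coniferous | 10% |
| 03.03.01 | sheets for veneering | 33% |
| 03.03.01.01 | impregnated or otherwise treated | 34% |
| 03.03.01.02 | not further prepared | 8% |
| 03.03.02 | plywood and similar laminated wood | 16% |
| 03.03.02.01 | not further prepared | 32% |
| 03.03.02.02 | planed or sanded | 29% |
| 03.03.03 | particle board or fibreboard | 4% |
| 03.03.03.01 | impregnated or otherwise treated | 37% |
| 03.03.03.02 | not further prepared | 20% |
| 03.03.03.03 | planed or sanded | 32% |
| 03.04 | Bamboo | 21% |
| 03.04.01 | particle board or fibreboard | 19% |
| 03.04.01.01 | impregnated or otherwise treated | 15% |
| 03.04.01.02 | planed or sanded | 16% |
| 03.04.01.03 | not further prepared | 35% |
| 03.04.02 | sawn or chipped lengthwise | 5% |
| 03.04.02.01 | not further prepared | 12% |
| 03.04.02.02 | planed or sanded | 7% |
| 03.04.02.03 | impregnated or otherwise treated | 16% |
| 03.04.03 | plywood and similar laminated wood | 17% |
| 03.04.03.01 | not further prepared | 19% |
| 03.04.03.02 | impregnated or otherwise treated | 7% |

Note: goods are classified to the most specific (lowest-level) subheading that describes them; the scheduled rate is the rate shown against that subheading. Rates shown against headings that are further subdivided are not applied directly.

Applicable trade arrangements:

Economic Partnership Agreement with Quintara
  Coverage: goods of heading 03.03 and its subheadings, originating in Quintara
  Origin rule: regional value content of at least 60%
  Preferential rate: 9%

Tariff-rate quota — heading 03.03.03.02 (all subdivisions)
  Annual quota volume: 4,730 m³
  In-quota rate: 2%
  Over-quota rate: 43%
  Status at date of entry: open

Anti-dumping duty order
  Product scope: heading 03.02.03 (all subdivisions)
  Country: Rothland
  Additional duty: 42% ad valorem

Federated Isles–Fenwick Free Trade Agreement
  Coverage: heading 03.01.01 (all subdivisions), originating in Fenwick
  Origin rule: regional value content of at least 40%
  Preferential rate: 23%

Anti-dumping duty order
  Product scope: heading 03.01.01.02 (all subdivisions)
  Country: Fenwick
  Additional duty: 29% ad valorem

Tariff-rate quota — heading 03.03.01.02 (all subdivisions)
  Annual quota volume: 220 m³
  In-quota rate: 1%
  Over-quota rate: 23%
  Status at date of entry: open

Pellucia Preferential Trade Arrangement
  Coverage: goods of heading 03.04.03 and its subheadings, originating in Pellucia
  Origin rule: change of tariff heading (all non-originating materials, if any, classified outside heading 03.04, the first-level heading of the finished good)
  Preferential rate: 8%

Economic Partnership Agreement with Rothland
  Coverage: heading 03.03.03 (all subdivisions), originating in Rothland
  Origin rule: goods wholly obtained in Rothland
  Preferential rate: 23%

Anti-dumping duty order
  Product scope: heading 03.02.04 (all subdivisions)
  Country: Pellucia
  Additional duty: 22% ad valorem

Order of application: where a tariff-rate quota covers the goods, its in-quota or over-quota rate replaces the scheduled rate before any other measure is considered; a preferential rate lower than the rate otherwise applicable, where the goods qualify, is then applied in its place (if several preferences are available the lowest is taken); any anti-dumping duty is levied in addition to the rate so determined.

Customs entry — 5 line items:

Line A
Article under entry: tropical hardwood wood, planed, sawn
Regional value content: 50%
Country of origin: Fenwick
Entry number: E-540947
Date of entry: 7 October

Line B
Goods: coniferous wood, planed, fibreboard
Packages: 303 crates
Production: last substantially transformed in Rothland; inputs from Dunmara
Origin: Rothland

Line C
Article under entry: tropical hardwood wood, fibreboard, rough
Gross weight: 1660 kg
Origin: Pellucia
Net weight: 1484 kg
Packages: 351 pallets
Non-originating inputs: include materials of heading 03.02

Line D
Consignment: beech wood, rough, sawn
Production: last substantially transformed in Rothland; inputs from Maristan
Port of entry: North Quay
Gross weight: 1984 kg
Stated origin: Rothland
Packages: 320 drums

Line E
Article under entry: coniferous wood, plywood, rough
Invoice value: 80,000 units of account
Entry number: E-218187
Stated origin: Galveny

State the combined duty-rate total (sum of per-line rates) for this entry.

Line A: tropical hardwood → 03.02; sawn → 03.02.01; planed → 03.02.01.03. Scheduled 3%. Fenwick agreement on 03.01.01: 03.02.01.03 not covered. → 3%.
Line B: coniferous → 03.03; fibreboard → 03.03.03; planed → 03.03.03.03. Scheduled 32%. Rothland agreement on 03.03.03: not wholly obtained. → 32%.
Line C: tropical hardwood → 03.02; fibreboard → 03.02.04; rough → 03.02.04.01. Scheduled 24%. Pellucia agreement on 03.04.03: 03.02.04.01 not covered; anti-dumping (Pellucia, 03.02.04): +22%; total 24% + 22% = 46%. → 46%.
Line D: beech → 03.01; sawn → 03.01.01; rough → 03.01.01.01. Scheduled 29%. Rothland agreement on 03.03.03: 03.01.01.01 not covered. → 29%.
Line E: coniferous → 03.03; plywood → 03.03.02; rough → 03.03.02.01. Scheduled 32%. No special measure applies. → 32%.
Sum: 3% + 32% + 46% + 29% + 32% = 142%.

142%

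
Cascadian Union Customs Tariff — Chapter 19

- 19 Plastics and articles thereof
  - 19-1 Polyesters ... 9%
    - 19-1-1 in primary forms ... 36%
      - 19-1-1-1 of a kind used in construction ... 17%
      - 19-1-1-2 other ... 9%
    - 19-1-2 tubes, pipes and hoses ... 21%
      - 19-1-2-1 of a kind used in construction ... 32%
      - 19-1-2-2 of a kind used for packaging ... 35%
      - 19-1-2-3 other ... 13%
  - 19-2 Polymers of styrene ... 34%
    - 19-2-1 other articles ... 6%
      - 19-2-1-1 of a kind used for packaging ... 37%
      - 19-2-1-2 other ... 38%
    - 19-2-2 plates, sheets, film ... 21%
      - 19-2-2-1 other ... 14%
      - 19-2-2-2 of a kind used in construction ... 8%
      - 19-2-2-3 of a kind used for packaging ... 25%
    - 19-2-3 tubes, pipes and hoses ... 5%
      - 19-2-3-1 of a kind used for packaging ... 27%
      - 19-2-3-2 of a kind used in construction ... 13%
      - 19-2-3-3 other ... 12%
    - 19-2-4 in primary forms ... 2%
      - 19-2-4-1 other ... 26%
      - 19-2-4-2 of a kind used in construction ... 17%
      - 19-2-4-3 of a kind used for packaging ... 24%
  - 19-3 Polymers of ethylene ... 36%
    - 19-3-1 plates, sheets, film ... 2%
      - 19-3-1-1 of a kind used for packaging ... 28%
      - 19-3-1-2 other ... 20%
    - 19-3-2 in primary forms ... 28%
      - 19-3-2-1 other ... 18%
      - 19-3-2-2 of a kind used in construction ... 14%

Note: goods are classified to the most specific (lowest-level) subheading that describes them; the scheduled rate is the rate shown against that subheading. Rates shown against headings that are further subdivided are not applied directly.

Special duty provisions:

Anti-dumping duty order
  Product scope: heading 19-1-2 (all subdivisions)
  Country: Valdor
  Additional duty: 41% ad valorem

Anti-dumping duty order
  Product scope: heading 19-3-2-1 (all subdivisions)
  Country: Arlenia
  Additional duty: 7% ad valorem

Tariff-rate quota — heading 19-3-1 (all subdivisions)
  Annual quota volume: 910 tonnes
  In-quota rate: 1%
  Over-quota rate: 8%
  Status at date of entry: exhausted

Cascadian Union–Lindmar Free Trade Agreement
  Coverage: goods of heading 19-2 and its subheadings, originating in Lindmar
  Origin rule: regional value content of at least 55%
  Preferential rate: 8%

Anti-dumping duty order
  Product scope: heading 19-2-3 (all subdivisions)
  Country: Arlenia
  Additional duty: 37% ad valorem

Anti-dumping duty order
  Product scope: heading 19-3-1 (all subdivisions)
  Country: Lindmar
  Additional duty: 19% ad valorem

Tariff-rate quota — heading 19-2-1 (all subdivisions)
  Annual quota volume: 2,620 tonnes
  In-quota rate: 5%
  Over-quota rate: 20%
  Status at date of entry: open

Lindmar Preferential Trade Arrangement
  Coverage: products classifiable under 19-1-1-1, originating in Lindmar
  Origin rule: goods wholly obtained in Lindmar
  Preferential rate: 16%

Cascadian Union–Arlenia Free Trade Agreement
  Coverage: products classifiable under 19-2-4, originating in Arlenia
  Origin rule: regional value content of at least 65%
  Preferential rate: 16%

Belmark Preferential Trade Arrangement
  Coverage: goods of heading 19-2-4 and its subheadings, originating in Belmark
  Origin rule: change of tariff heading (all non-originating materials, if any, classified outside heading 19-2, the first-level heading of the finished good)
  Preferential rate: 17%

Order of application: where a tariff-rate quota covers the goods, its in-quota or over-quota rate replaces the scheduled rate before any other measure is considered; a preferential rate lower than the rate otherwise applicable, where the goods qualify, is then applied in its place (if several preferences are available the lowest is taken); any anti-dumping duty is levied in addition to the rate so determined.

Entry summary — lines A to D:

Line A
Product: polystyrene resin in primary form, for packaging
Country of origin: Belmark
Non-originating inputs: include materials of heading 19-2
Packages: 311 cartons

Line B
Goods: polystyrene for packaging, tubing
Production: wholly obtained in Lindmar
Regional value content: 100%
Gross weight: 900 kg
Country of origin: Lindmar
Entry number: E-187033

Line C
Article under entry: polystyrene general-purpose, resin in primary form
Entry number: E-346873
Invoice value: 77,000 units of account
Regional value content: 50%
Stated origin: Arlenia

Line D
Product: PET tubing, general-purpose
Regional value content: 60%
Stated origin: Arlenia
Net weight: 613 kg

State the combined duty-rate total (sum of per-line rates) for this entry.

Line A: polystyrene → 19-2; resin in primary form → 19-2-4; for packaging → 19-2-4-3. Scheduled 24%. Belmark agreement on 19-2-4: CTH not met. → 24%.
Line B: polystyrene → 19-2; tubing → 19-2-3; for packaging → 19-2-3-1. Scheduled 27%. Lindmar agreement on 19-2: RVC ≥ 55% → 8% available; Lindmar agreement on 19-1-1-1: 19-2-3-1 not covered; preferential 8%. → 8%.
Line C: polystyrene → 19-2; resin in primary form → 19-2-4; general-purpose → 19-2-4-1. Scheduled 26%. Arlenia agreement on 19-2-4: RVC < 65%. → 26%.
Line D: PET → 19-1; tubing → 19-1-2; general-purpose → 19-1-2-3. Scheduled 13%. Arlenia agreement on 19-2-4: 19-1-2-3 not covered. → 13%.
Sum: 24% + 8% + 26% + 13% = 71%.

71%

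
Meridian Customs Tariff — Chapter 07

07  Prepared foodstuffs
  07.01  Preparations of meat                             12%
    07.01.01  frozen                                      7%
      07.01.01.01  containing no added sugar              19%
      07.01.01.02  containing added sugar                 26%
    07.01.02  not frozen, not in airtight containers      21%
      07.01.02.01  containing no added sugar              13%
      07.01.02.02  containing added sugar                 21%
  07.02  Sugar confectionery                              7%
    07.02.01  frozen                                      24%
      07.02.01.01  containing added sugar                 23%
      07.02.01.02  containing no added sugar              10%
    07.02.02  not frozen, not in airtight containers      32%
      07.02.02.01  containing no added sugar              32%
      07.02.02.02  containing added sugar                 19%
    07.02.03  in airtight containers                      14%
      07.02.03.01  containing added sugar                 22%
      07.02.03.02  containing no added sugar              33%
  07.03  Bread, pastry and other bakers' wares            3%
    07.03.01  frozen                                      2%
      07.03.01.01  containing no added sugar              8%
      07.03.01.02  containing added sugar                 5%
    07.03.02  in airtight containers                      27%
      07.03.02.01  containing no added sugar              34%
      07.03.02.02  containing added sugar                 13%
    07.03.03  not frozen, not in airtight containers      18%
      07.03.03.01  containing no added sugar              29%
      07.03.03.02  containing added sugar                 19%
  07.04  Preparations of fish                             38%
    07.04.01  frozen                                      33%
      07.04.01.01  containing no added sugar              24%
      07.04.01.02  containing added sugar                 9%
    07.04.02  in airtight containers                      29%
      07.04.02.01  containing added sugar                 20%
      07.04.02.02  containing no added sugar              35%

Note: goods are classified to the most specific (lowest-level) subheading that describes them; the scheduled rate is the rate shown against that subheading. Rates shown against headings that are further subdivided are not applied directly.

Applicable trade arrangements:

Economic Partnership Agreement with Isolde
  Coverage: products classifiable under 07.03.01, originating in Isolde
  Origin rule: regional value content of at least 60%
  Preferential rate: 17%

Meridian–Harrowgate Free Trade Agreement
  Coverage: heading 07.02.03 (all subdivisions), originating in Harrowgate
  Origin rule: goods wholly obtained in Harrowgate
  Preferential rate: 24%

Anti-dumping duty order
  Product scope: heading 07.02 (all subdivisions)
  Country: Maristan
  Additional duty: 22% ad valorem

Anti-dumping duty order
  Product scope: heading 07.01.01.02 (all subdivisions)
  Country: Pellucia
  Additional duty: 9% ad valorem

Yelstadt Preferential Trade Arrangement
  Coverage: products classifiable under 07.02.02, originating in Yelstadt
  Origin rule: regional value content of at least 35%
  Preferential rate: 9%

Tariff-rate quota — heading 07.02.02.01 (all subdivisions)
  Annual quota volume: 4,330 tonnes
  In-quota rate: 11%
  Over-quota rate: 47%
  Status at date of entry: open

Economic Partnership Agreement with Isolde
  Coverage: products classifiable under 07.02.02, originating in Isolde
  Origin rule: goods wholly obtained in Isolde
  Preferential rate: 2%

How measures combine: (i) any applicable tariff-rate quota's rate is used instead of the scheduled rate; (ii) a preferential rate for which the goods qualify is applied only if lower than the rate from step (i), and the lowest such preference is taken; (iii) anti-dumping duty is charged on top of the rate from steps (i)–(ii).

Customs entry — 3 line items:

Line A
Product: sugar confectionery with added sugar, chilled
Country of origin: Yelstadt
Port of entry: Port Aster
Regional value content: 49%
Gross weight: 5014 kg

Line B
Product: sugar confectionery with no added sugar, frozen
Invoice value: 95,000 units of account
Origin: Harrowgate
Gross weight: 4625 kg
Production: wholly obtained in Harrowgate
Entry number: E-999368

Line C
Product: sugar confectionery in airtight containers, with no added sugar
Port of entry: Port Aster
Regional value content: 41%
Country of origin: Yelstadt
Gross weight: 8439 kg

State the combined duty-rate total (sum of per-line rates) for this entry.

Line A: sugar confectionery → 07.02; chilled → 07.02.02; with added sugar → 07.02.02.02. Scheduled 19%. Yelstadt agreement on 07.02.02: RVC ≥ 35% → 9% available; preferential 9%. → 9%.
Line B: sugar confectionery → 07.02; frozen → 07.02.01; with no added sugar → 07.02.01.02. Scheduled 10%. Harrowgate agreement on 07.02.03: 07.02.01.02 not covered. → 10%.
Line C: sugar confectionery → 07.02; in airtight containers → 07.02.03; with no added sugar → 07.02.03.02. Scheduled 33%. Yelstadt agreement on 07.02.02: 07.02.03.02 not covered. → 33%.
Sum: 9% + 10% + 33% = 52%.

52%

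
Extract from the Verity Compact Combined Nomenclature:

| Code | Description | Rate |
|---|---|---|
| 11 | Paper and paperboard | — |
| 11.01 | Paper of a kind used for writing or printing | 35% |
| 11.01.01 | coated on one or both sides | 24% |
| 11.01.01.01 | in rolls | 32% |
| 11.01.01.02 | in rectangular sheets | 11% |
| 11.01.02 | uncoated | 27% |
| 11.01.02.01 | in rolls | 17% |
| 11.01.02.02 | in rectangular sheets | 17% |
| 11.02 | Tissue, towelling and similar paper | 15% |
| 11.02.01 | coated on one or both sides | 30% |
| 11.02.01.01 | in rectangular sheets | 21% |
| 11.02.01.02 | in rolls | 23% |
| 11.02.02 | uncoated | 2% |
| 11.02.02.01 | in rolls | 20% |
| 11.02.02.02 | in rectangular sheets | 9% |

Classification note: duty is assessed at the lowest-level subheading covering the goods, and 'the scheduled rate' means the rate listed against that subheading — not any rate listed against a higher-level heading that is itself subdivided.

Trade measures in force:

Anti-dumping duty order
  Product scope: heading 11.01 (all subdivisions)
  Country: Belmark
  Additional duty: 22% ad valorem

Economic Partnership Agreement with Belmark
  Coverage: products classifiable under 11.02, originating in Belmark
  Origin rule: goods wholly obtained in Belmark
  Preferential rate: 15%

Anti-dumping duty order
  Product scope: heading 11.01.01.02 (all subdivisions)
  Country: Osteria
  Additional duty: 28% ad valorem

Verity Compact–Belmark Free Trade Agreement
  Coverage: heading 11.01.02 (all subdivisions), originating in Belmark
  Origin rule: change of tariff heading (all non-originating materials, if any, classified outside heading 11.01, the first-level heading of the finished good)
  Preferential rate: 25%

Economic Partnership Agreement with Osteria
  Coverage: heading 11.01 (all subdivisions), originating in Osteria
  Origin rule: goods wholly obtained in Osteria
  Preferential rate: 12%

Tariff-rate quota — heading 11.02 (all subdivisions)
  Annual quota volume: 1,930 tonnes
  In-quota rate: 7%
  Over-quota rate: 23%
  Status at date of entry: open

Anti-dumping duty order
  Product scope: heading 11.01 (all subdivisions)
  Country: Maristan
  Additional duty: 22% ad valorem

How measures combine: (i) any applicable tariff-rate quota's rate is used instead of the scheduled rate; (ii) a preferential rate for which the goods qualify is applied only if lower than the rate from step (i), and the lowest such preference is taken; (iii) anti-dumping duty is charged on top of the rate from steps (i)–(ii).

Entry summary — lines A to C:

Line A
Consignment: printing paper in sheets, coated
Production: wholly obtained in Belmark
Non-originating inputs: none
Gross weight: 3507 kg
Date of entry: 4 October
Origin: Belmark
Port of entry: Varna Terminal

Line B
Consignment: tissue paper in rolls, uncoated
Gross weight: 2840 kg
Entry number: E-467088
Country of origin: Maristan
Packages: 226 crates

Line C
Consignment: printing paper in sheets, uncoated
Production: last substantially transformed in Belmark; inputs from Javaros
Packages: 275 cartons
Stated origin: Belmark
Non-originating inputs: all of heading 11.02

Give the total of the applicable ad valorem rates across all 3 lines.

Line A: printing paper → 11.01; coated → 11.01.01; in sheets → 11.01.01.02. Scheduled 11%. Belmark agreement on 11.02: 11.01.01.02 not covered; Belmark agreement on 11.01.02: 11.01.01.02 not covered; anti-dumping (Belmark, 11.01): +22%; total 11% + 22% = 33%. → 33%.
Line B: tissue paper → 11.02; uncoated → 11.02.02; in rolls → 11.02.02.01. Scheduled 20%. quota on 11.02 open → in-quota 7%. → 7%.
Line C: printing paper → 11.01; uncoated → 11.01.02; in sheets → 11.01.02.02. Scheduled 17%. Belmark agreement on 11.02: 11.01.02.02 not covered; Belmark agreement on 11.01.02: CTH met → 25% available; preference 25% not lower than 17% → no reduction; anti-dumping (Belmark, 11.01): +22%; total 17% + 22% = 39%. → 39%.
Sum: 33% + 7% + 39% = 79%.

79%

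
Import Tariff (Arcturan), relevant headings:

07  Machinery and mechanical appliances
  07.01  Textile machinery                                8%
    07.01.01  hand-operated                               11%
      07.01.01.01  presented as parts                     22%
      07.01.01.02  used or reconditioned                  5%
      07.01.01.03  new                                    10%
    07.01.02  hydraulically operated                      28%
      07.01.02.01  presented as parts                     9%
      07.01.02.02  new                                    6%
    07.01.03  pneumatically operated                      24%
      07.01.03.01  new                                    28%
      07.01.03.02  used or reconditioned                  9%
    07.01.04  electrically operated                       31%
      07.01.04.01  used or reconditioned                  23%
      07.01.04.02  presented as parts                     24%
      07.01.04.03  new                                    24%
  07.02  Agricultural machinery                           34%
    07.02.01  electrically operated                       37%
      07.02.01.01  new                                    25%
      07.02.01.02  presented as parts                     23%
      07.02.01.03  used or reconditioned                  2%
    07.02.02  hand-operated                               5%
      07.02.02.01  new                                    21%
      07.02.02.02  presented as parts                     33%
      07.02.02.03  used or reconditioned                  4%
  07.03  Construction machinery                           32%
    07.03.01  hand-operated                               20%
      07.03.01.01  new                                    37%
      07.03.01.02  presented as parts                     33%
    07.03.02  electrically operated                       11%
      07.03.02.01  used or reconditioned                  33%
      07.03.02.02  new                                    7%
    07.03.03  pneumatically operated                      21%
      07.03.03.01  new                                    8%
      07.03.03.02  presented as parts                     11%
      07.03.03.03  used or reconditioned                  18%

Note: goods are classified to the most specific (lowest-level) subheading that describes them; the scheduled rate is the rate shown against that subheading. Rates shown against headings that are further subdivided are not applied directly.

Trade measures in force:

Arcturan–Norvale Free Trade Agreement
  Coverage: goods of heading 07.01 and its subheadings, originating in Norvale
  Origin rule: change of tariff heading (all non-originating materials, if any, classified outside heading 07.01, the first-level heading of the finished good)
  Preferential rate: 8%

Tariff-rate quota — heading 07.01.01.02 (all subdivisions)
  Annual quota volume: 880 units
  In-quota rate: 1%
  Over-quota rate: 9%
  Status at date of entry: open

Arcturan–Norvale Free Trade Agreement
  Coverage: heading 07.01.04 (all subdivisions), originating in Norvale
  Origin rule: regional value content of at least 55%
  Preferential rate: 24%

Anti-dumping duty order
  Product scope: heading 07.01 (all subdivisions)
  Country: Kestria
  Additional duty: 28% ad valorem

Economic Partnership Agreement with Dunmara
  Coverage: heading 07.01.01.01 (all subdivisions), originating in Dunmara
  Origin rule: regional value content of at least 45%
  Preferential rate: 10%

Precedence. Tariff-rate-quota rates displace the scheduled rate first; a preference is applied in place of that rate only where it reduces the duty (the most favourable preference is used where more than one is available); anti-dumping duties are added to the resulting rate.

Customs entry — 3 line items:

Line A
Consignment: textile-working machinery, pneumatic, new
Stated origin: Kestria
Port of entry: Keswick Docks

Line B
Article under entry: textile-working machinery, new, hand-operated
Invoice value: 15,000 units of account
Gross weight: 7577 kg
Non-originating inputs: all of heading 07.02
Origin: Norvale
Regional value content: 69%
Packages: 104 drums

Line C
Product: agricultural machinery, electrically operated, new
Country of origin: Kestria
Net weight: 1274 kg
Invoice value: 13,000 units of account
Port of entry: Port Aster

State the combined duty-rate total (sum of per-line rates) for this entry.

89%

Line A: textile-working → 07.01; pneumatic → 07.01.03; new → 07.01.03.01. Scheduled 28%. anti-dumping (Kestria, 07.01): +28%; total 28% + 28% = 56%. → 56%.
Line B: textile-working → 07.01; hand-operated → 07.01.01; new → 07.01.01.03. Scheduled 10%. Norvale agreement on 07.01: CTH met → 8% available; Norvale agreement on 07.01.04: 07.01.01.03 not covered; preferential 8%. → 8%.
Line C: agricultural → 07.02; electrically operated → 07.02.01; new → 07.02.01.01. Scheduled 25%. No special measure applies. → 25%.
Sum: 56% + 8% + 25% = 89%.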